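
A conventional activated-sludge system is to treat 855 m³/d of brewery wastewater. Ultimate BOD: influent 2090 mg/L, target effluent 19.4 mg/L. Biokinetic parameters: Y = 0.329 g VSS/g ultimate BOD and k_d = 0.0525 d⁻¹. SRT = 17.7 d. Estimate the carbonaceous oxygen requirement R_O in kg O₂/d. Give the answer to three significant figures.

Correct the yield for decay: Y_obs = Y/(1 + k_d θ_c) = 0.329 / (1 + 0.0525 × 17.7) = 0.329 / 1.929 = 0.1705.
ΔS = 2090 − 19.4 = 2071 mg/L, so the substrate removal rate is 855 × 2071/1000 = 1770 kg ultimate BOD/d.
P_X = Y_obs·Q·(S₀ − S) = 0.1705 × 1770 = 301.9 kg VSS/d.
R_O = Q·(S₀ − S) − 1.42·P_X = 1770 − 1.42 × 301.9 = 1342 kg O₂/d.

R_O ≈ 1340 kg O₂/d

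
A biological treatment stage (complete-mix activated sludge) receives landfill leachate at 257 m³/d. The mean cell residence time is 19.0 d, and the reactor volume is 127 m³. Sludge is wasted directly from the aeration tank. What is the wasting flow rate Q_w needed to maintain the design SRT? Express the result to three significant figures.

Q_w ≈ 6.68 m³/d

For wasting at MLVSS concentration, Q_w = V/θ_c = 127.0/19.0 = 6.684 m³/d.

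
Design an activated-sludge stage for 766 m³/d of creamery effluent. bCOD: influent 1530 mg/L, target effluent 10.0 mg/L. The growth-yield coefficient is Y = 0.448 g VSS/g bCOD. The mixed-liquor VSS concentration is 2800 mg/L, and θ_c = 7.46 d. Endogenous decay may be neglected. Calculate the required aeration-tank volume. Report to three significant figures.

Biomass mass balance (decay neglected): V·X = Y·Q·(S₀ − S)·θ_c, so V = 0.448 × 766 × (1530 − 10.0) × 7.46 / 2800 = 1390 m³.

V ≈ 1390 m³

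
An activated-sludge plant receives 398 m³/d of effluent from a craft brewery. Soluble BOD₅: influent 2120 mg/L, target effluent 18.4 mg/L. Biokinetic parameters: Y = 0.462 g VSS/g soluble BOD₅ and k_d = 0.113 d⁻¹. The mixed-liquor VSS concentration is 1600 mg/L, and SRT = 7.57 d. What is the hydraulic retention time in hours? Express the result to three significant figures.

Steady-state biomass mass balance: V·X·(1 + k_d·θ_c) = Y·Q·(S₀ − S)·θ_c, so V = 0.462 × 398 × (2120 − 18.4) × 7.57 / [1600 × (1 + 0.113 × 7.57)] = 2.93×10^6 / 2969 = 985.4 m³.
τ = V/Q = 985.4/398 = 2.476 d, or 59.42 h.

τ ≈ 59.4 h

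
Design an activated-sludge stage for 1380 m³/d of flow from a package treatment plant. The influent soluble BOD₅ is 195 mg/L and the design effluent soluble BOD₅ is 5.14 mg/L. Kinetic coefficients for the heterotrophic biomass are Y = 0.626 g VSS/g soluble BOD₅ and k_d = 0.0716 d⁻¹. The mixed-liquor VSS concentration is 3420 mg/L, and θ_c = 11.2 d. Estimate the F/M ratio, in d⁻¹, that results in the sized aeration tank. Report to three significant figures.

F/M ≈ 0.264 d⁻¹

Rearranging the biomass balance for a CMAS with decay, V = Y·Q·ΔS·θ_c / [X·(1+k_d θ_c)] = 0.626 × 1380 × (195 − 5.14) × 11.2 / [3420 × (1 + 0.0716 × 11.2)] = 1.84×10^6 / 6163 = 298.1 m³.
Food-to-microorganism ratio F/M = Q S₀ / (V X) = 1380 × 195 / (298.1 × 3420) = 0.2640 d⁻¹.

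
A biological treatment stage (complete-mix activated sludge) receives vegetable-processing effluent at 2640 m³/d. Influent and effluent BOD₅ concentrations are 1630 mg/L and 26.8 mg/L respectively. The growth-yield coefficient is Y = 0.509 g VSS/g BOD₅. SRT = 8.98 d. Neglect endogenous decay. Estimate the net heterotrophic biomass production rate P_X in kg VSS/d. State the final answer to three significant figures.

Since k_d ≈ 0, Y_obs = Y = 0.509 g VSS/g BOD₅.
ΔS = 1630 − 26.8 = 1603 mg/L, so the substrate removal rate is 2640 × 1603/1000 = 4232 kg BOD₅/d.
So the net sludge growth is P_X = 0.5090 × 4232 = 2154 kg VSS/d.

P_X ≈ 2150 kg VSS/d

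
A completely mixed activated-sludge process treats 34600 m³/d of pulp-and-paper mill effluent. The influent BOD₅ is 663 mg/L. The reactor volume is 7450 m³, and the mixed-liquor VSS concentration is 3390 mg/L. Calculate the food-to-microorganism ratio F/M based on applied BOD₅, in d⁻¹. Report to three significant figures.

F/M = applied load / biomass = Q·S₀/(V·X) = 34600 × 663 / (7450 × 3390) = 0.9083 d⁻¹.

F/M ≈ 0.908 d⁻¹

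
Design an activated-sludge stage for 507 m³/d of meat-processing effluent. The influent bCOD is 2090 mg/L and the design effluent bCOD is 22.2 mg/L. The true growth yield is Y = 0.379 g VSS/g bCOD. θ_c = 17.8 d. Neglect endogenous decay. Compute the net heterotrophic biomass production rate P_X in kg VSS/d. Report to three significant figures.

Since k_d ≈ 0, Y_obs = Y = 0.379 g VSS/g bCOD.
Q·(S₀ − S) = 507 × (2090 − 22.2) × 10⁻³ = 1048 kg/d removed.
Net biomass production P_X = Y_obs × Q·(S₀ − S) = 0.3790 × 1048 = 397.3 kg VSS/d.

P_X ≈ 397 kg VSS/d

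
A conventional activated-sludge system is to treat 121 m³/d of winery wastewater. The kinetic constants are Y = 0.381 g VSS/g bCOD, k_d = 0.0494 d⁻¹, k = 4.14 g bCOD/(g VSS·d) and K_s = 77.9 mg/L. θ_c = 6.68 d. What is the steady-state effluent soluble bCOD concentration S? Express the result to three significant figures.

S ≈ 11.3 mg/L

Effluent substrate depends only on kinetics and SRT: S = K_s(1 + k_d θ_c) / [θ_c(Yk − k_d) − 1] = 77.9 × (1 + 0.0494 × 6.68) / [6.68 × (0.381 × 4.14 − 0.0494) − 1] = 103.6 / 9.207 = 11.25 mg/L.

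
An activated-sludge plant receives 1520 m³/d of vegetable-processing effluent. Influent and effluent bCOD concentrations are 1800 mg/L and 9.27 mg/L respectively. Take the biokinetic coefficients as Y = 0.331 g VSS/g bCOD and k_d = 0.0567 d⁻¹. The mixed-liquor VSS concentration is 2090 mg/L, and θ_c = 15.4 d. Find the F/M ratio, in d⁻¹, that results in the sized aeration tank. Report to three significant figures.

Steady-state biomass mass balance: V·X·(1 + k_d·θ_c) = Y·Q·(S₀ − S)·θ_c, so V = 0.331 × 1520 × (1800 − 9.27) × 15.4 / [2090 × (1 + 0.0567 × 15.4)] = 1.39×10^7 / 3915 = 3544 m³.
F/M = Q·S₀ / (V·X) = 1520 × 1800 / (3544 × 2090) = 0.3694 g bCOD·(g VSS·d)⁻¹.

F/M ≈ 0.369 d⁻¹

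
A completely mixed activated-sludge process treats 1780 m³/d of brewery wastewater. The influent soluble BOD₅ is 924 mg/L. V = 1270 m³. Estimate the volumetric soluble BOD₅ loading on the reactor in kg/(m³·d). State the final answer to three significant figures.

Volumetric loading L_v = Q·S₀ / V = 1780 × 924 g/m³ / 1270 m³ = 1295 g/(m³·d) = 1.295 kg soluble BOD₅/(m³·d).

L_v ≈ 1.30 kg soluble BOD₅/(m³·d)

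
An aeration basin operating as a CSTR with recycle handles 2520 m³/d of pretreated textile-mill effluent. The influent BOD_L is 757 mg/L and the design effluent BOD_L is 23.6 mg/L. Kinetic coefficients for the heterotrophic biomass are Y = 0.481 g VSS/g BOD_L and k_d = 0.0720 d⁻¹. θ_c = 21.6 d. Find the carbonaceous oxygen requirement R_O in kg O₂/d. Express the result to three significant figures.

R_O ≈ 1350 kg O₂/d

Observed yield with endogenous decay: Y_obs = Y / (1 + k_d·θ_c) = 0.481 / (1 + 0.0720 × 21.6) = 0.481 / 2.555 = 0.1882 g VSS/g BOD_L.
Substrate removed = Q·(S₀ − S) = 2520 m³/d × (757 − 23.6) g/m³ = 1.85×10^6 g/d = 1848 kg/d.
Biomass synthesised: P_X = Y_obs × 1848 = 347.9 kg VSS/d.
R_O = Q·(S₀ − S) − 1.42·P_X = 1848 − 1.42 × 347.9 = 1354 kg O₂/d.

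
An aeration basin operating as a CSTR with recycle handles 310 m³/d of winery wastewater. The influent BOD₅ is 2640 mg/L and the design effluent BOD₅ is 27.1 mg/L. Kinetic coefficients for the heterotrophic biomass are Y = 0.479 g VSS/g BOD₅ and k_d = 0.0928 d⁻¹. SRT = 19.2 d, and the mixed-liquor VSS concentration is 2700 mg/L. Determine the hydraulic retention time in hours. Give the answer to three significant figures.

τ ≈ 76.8 h

Steady-state biomass mass balance: V·X·(1 + k_d·θ_c) = Y·Q·(S₀ − S)·θ_c, so V = 0.479 × 310 × (2640 − 27.1) × 19.2 / [2700 × (1 + 0.0928 × 19.2)] = 7.45×10^6 / 7511 = 991.8 m³.
τ = V/Q = 991.8/310 = 3.199 d, or 76.79 h.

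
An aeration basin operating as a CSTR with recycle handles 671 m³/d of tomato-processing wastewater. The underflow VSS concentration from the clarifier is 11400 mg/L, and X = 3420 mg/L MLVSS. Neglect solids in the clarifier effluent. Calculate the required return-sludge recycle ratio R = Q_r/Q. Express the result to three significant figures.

Mass balance around the secondary clarifier (neglecting effluent solids): R = X / (X_r − X) = 3420 / (11400 − 3420) = 0.4286.

R ≈ 0.429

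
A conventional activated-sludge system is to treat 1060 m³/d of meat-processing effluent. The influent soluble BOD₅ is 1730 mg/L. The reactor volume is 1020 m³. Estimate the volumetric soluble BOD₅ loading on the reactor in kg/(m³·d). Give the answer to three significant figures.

Applied soluble BOD₅ load per unit volume = Q·S₀/V = (1060 × 1730/1000)/1020 = 1.798 kg soluble BOD₅·m⁻³·d⁻¹.

L_v ≈ 1.80 kg soluble BOD₅/(m³·d)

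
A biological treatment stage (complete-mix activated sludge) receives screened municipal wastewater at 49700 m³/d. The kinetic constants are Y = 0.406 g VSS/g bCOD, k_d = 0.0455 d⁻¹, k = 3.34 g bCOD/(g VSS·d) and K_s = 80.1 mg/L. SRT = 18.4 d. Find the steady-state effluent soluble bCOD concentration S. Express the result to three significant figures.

From the Monod/SRT balance for a CMAS, S = K_s·(1+k_d θ_c)/[θ_c·(Y k − k_d) − 1] = 80.1 × (1 + 0.0455 × 18.4) / [18.4 × (0.406 × 3.34 − 0.0455) − 1] = 147.2 / 23.11 = 6.367 mg/L.

S ≈ 6.37 mg/L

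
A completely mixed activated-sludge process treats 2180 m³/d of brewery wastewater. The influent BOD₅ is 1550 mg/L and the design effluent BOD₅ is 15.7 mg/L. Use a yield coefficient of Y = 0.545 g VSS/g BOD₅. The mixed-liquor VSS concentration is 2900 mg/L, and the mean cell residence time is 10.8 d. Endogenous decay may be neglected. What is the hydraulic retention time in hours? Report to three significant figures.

Biomass mass balance (decay neglected): V·X = Y·Q·(S₀ − S)·θ_c, so V = 0.545 × 2180 × (1550 − 15.7) × 10.8 / 2900 = 6789 m³.
τ = V/Q = 6789/2180 = 3.114 d, or 74.74 h.

τ ≈ 74.7 h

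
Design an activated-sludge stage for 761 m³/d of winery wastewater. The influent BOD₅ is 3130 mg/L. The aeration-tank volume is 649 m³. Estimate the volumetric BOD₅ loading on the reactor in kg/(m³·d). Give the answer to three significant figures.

L_v ≈ 3.67 kg BOD₅/(m³·d)

Volumetric loading L_v = Q·S₀ / V = 761 × 3130 g/m³ / 649.0 m³ = 3670 g/(m³·d) = 3.670 kg BOD₅/(m³·d).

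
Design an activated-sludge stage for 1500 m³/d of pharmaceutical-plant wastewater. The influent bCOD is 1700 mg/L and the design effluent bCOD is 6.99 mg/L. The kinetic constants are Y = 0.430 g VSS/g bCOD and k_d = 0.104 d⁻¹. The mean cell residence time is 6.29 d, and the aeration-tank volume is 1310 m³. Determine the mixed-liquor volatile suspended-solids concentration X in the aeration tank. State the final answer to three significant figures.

X ≈ 3170 mg/L

From V·X·(1 + k_d·θ_c) = Y·Q·(S₀ − S)·θ_c: X = 0.430 × 1500 × (1700 − 6.99) × 6.29 / [1310 × (1 + 0.104 × 6.29)] = 3170 mg/L.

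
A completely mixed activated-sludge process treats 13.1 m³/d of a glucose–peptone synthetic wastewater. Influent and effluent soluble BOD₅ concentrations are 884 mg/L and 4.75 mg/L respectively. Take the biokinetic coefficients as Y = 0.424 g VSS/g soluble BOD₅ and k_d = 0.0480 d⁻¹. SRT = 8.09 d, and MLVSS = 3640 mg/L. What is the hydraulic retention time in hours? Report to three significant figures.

τ ≈ 14.3 h

Steady-state biomass mass balance: V·X·(1 + k_d·θ_c) = Y·Q·(S₀ − S)·θ_c, so V = 0.424 × 13.1 × (884 − 4.75) × 8.09 / [3640 × (1 + 0.0480 × 8.09)] = 3.95×10^4 / 5053 = 7.818 m³.
Hydraulic retention time τ = V/Q = 7.818 / 13.1 = 0.5968 d = 14.32 h.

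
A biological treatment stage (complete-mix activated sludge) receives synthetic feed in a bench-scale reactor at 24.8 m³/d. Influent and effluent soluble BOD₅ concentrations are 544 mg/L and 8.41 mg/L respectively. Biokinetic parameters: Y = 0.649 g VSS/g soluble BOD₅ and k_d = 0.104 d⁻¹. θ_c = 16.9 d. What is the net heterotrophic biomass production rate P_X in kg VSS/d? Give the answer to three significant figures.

The observed yield is Y_obs = Y/(1 + k_d·θ_c) = 0.649 / (1 + 0.104 × 16.9) = 0.649 / 2.758 = 0.2353 g VSS per g soluble BOD₅ removed.
Mass of soluble BOD₅ removed per day: Q(S₀ − S) = 24.8 × 535.6 g/m³ = 13.28 kg/d.
Biomass produced: P_X = Y_obs·Q·ΔS = 0.2353 × 13.28 ≈ 3.126 kg VSS/d.

P_X ≈ 3.13 kg VSS/d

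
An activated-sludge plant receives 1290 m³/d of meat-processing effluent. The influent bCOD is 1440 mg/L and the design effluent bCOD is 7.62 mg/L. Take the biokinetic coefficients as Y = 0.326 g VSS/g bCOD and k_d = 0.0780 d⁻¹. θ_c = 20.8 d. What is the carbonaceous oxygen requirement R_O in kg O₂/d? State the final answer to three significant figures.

Correct the yield for decay: Y_obs = Y/(1 + k_d θ_c) = 0.326 / (1 + 0.0780 × 20.8) = 0.326 / 2.622 = 0.1243.
ΔS = 1440 − 7.62 = 1432 mg/L, so the substrate removal rate is 1290 × 1432/1000 = 1848 kg bCOD/d.
Net sludge production P_X = 0.1243 × 1848 = 229.7 kg VSS/d.
R_O = Q·(S₀ − S) − 1.42·P_X = 1848 − 1.42 × 229.7 = 1522 kg O₂/d.

R_O ≈ 1520 kg O₂/d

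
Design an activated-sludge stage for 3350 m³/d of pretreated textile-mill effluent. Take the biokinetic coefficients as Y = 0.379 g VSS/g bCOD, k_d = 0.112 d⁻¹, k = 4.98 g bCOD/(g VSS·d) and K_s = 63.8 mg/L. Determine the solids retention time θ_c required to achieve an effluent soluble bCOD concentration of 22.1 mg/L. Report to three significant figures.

Specific growth rate at S = 22.1 mg/L: μ = YkS/(K_s+S) = 0.379·4.98·22.1/(63.8+22.1) = 0.4856 d⁻¹.
θ_c = 1/(μ − k_d) = 1/(0.4856 − 0.112) = 1/0.3736 = 2.677 d.

θ_c ≈ 2.68 d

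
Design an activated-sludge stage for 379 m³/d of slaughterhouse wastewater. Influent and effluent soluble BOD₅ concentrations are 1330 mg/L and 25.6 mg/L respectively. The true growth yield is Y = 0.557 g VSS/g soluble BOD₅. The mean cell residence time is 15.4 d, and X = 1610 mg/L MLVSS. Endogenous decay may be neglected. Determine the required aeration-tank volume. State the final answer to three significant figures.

With k_d = 0 the design equation reduces to V = Y Q (S₀−S) θ_c / X = 0.557 × 379 × (1330 − 25.6) × 15.4 / 1610 = 2634 m³.

V ≈ 2630 m³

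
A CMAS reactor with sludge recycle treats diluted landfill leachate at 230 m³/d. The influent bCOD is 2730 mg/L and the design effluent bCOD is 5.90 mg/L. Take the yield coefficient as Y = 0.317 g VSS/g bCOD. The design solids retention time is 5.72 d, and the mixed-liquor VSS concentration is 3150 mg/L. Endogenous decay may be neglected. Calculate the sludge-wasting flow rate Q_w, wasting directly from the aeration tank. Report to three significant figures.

Q_w ≈ 63.1 m³/d

V·X = Y·Q·ΔS·θ_c gives V = 0.317 × 230 × (2730 − 5.90) × 5.72 / 3150 = 360.7 m³.
With mixed-liquor wasting, θ_c = V/Q_w, so Q_w = V/θ_c = 360.7/5.72 = 63.05 m³/d.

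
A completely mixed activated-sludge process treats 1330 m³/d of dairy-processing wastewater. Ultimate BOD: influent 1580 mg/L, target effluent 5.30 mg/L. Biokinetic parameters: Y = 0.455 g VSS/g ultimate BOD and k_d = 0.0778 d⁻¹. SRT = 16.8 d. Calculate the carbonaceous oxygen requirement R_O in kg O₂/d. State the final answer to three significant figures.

Correct the yield for decay: Y_obs = Y/(1 + k_d θ_c) = 0.455 / (1 + 0.0778 × 16.8) = 0.455 / 2.307 = 0.1972.
Substrate removed = Q·(S₀ − S) = 1330 m³/d × (1580 − 5.30) g/m³ = 2.09×10^6 g/d = 2094 kg/d.
Biomass synthesised: P_X = Y_obs × 2094 = 413.1 kg VSS/d.
R_O = Q·(S₀ − S) − 1.42·P_X = 2094 − 1.42 × 413.1 = 1508 kg O₂/d.

R_O ≈ 1510 kg O₂/d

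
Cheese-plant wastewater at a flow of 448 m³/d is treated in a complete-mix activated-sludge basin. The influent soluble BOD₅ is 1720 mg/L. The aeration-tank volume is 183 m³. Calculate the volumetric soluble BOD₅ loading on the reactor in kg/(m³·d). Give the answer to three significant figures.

L_v ≈ 4.21 kg soluble BOD₅/(m³·d)

L_v = Q S₀ / V = 448 × 1720 × 10⁻³ / 183.0 = 4.211 kg/(m³·d).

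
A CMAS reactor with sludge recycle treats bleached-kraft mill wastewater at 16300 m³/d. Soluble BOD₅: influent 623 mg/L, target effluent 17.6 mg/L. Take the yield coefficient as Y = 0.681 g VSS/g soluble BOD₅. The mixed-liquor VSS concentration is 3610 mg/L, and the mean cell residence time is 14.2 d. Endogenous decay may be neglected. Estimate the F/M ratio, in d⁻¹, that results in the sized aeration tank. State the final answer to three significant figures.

Biomass mass balance (decay neglected): V·X = Y·Q·(S₀ − S)·θ_c, so V = 0.681 × 16300 × (623 − 17.6) × 14.2 / 3610 = 26434 m³.
F/M = Q·S₀ / (V·X) = 16300 × 623 / (26434 × 3610) = 0.1064 g soluble BOD₅·(g VSS·d)⁻¹.

F/M ≈ 0.106 d⁻¹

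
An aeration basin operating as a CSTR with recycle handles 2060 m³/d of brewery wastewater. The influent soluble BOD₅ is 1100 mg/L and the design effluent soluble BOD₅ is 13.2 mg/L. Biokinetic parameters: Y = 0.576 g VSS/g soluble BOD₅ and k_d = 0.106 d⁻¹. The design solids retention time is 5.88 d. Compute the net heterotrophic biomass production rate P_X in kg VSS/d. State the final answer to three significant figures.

P_X ≈ 794 kg VSS/d

Observed yield with endogenous decay: Y_obs = Y / (1 + k_d·θ_c) = 0.576 / (1 + 0.106 × 5.88) = 0.576 / 1.623 = 0.3548 g VSS/g soluble BOD₅.
Q·(S₀ − S) = 2060 × (1100 − 13.2) × 10⁻³ = 2239 kg/d removed.
Net biomass production P_X = Y_obs × Q·(S₀ − S) = 0.3548 × 2239 = 794.4 kg VSS/d.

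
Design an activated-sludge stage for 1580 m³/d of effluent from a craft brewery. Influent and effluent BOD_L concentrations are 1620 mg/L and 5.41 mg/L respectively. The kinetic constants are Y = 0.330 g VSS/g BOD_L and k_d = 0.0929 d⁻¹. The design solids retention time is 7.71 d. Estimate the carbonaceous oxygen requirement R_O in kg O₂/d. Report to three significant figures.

Correct the yield for decay: Y_obs = Y/(1 + k_d θ_c) = 0.330 / (1 + 0.0929 × 7.71) = 0.330 / 1.716 = 0.1923.
ΔS = 1620 − 5.41 = 1615 mg/L, so the substrate removal rate is 1580 × 1615/1000 = 2551 kg BOD_L/d.
Biomass synthesised: P_X = Y_obs × 2551 = 490.5 kg VSS/d.
R_O = Q·(S₀ − S) − 1.42·P_X = 2551 − 1.42 × 490.5 = 1855 kg O₂/d.

R_O ≈ 1850 kg O₂/d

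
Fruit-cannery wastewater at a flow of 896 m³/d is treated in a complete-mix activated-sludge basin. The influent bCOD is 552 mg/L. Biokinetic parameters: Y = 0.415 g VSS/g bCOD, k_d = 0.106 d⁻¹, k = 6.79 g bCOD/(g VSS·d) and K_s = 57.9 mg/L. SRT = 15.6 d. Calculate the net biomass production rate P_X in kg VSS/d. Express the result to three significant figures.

P_X ≈ 76.8 kg VSS/d

From the Monod/SRT balance for a CMAS, S = K_s·(1+k_d θ_c)/[θ_c·(Y k − k_d) − 1] = 57.9 × (1 + 0.106 × 15.6) / [15.6 × (0.415 × 6.79 − 0.106) − 1] = 153.6 / 41.30 = 3.720 mg/L.
The observed yield is Y_obs = Y/(1 + k_d·θ_c) = 0.415 / (1 + 0.106 × 15.6) = 0.415 / 2.654 = 0.1564 g VSS per g bCOD removed.
Q·(S₀ − S) = 896 × (552 − 3.72) × 10⁻³ = 491.3 kg/d removed.
Biomass produced: P_X = Y_obs·Q·ΔS = 0.1564 × 491.3 ≈ 76.83 kg VSS/d.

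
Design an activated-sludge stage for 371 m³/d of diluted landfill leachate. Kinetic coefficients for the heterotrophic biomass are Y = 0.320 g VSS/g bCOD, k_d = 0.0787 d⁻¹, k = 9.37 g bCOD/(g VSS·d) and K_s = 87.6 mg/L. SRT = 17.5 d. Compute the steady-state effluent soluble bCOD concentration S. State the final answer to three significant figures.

S ≈ 4.16 mg/L

Effluent substrate depends only on kinetics and SRT: S = K_s(1 + k_d θ_c) / [θ_c(Yk − k_d) − 1] = 87.6 × (1 + 0.0787 × 17.5) / [17.5 × (0.320 × 9.37 − 0.0787) − 1] = 208.2 / 50.09 = 4.157 mg/L.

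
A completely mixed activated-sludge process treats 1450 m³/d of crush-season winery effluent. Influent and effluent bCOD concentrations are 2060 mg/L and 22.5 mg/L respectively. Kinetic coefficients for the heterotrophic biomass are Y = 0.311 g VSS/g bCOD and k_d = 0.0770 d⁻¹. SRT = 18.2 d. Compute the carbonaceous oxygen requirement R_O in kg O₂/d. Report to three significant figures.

Correct the yield for decay: Y_obs = Y/(1 + k_d θ_c) = 0.311 / (1 + 0.0770 × 18.2) = 0.311 / 2.401 = 0.1295.
ΔS = 2060 − 22.5 = 2038 mg/L, so the substrate removal rate is 1450 × 2038/1000 = 2954 kg bCOD/d.
Biomass synthesised: P_X = Y_obs × 2954 = 382.6 kg VSS/d.
R_O = Q·ΔS − 1.42 P_X = 2954 − 543.3 = 2411 kg O₂/d.

R_O ≈ 2410 kg O₂/d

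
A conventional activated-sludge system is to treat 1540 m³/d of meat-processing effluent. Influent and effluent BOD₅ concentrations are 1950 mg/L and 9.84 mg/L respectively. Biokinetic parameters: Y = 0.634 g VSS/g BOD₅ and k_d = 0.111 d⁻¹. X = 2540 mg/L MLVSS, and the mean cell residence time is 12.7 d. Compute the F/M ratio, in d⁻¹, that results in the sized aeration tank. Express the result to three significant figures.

F/M ≈ 0.301 d⁻¹

Steady-state biomass mass balance: V·X·(1 + k_d·θ_c) = Y·Q·(S₀ − S)·θ_c, so V = 0.634 × 1540 × (1950 − 9.84) × 12.7 / [2540 × (1 + 0.111 × 12.7)] = 2.41×10^7 / 6121 = 3931 m³.
Food-to-microorganism ratio F/M = Q S₀ / (V X) = 1540 × 1950 / (3931 × 2540) = 0.3008 d⁻¹.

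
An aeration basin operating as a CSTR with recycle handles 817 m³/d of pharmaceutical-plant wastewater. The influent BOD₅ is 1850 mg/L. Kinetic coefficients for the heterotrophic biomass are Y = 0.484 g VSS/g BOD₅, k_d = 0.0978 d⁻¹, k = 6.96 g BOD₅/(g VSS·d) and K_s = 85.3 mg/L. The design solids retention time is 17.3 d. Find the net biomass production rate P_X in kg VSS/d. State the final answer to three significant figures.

From the Monod/SRT balance for a CMAS, S = K_s·(1+k_d θ_c)/[θ_c·(Y k − k_d) − 1] = 85.3 × (1 + 0.0978 × 17.3) / [17.3 × (0.484 × 6.96 − 0.0978) − 1] = 229.6 / 55.59 = 4.131 mg/L.
Observed yield with endogenous decay: Y_obs = Y / (1 + k_d·θ_c) = 0.484 / (1 + 0.0978 × 17.3) = 0.484 / 2.692 = 0.1798 g VSS/g BOD₅.
Mass of BOD₅ removed per day: Q(S₀ − S) = 817 × 1846 g/m³ = 1508 kg/d.
So the net sludge growth is P_X = 0.1798 × 1508 = 271.1 kg VSS/d.

P_X ≈ 271 kg VSS/d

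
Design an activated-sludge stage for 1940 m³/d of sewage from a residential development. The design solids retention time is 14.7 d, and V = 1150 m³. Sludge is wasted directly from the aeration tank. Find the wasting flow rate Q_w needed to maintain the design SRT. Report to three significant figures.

Q_w ≈ 78.2 m³/d

Wasting from the aeration tank: Q_w = V / θ_c = 1150 / 14.7 = 78.23 m³/d.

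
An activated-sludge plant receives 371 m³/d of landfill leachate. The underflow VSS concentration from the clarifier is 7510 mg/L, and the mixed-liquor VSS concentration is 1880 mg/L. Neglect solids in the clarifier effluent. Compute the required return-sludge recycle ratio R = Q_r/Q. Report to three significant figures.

Solids balance on the clarifier gives (1+R)X = R·X_r, so R = X/(X_r − X) = 1880 / (7510 − 1880) = 0.3339.

R ≈ 0.334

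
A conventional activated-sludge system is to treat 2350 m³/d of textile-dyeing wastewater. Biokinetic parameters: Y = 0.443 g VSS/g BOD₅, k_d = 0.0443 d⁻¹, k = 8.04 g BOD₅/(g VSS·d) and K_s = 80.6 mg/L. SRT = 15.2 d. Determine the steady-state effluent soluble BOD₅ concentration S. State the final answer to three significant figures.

From the Monod/SRT balance for a CMAS, S = K_s·(1+k_d θ_c)/[θ_c·(Y k − k_d) − 1] = 80.6 × (1 + 0.0443 × 15.2) / [15.2 × (0.443 × 8.04 − 0.0443) − 1] = 134.9 / 52.46 = 2.571 mg/L.

S ≈ 2.57 mg/L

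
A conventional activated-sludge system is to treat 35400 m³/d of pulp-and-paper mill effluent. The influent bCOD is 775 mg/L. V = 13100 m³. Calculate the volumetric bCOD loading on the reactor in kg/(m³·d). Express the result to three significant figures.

L_v ≈ 2.09 kg bCOD/(m³·d)

L_v = Q S₀ / V = 35400 × 775 × 10⁻³ / 13100 = 2.094 kg/(m³·d).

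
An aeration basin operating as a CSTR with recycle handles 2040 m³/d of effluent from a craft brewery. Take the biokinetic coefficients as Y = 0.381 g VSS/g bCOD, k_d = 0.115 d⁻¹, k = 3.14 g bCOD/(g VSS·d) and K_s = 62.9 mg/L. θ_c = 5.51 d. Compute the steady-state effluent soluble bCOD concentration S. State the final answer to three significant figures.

From the Monod/SRT balance for a CMAS, S = K_s·(1+k_d θ_c)/[θ_c·(Y k − k_d) − 1] = 62.9 × (1 + 0.115 × 5.51) / [5.51 × (0.381 × 3.14 − 0.115) − 1] = 102.8 / 4.958 = 20.72 mg/L.

S ≈ 20.7 mg/L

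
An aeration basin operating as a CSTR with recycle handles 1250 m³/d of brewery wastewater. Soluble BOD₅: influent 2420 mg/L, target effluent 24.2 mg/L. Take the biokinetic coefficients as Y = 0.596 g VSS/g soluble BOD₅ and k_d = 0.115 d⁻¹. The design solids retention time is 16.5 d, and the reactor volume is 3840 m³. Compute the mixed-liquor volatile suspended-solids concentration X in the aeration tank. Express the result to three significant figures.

X ≈ 2650 mg/L

From V·X·(1 + k_d·θ_c) = Y·Q·(S₀ − S)·θ_c: X = 0.596 × 1250 × (2420 − 24.2) × 16.5 / [3840 × (1 + 0.115 × 16.5)] = 2647 mg/L.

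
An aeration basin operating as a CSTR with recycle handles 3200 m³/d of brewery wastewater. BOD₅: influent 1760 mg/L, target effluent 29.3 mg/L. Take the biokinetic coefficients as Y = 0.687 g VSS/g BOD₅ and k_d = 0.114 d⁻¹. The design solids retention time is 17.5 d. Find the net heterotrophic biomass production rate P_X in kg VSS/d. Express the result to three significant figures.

Observed yield with endogenous decay: Y_obs = Y / (1 + k_d·θ_c) = 0.687 / (1 + 0.114 × 17.5) = 0.687 / 2.995 = 0.2294 g VSS/g BOD₅.
Mass of BOD₅ removed per day: Q(S₀ − S) = 3200 × 1731 g/m³ = 5538 kg/d.
So the net sludge growth is P_X = 0.2294 × 5538 = 1270 kg VSS/d.

P_X ≈ 1270 kg VSS/d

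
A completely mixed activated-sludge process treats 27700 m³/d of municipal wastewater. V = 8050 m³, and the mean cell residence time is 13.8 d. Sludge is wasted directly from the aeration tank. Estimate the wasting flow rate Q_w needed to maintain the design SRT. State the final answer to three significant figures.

Wasting from the aeration tank: Q_w = V / θ_c = 8050 / 13.8 = 583.3 m³/d.

Q_w ≈ 583 m³/d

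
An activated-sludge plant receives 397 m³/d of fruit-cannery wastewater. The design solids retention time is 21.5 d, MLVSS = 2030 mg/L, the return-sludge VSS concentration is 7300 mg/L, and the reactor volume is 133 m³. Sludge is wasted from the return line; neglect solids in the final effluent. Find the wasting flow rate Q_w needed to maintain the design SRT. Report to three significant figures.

Q_w ≈ 1.72 m³/d

Wasting from the return line (neglecting effluent solids): Q_w = V·X / (θ_c·X_r) = 133.0 × 2030 / (21.5 × 7300) = 1.720 m³/d.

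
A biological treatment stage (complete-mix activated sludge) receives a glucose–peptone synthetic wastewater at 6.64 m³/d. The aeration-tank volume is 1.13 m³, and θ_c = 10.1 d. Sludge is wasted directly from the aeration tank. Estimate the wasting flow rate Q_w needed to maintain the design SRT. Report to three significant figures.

With mixed-liquor wasting, θ_c = V/Q_w, so Q_w = V/θ_c = 1.130/10.1 = 0.1119 m³/d.

Q_w ≈ 0.112 m³/d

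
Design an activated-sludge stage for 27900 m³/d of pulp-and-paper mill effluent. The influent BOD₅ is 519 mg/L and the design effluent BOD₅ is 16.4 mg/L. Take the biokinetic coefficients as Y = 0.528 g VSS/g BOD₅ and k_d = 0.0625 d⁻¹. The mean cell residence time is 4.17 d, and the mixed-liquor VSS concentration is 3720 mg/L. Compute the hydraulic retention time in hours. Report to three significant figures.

τ ≈ 5.66 h

From the SRT design equation V = Y Q (S₀−S) θ_c / [X (1 + k_d θ_c)] = 0.528 × 27900 × (519 − 16.4) × 4.17 / [3720 × (1 + 0.0625 × 4.17)] = 3.09×10^7 / 4690 = 6584 m³.
Hydraulic retention time τ = V/Q = 6584 / 27900 = 0.2360 d = 5.663 h.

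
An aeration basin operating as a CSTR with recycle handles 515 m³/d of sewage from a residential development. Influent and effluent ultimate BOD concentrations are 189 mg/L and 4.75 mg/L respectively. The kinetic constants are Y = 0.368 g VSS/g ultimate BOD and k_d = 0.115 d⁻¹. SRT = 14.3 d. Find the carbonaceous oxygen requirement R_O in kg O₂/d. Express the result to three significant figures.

R_O ≈ 76.1 kg O₂/d

Correct the yield for decay: Y_obs = Y/(1 + k_d θ_c) = 0.368 / (1 + 0.115 × 14.3) = 0.368 / 2.644 = 0.1392.
Mass of ultimate BOD removed per day: Q(S₀ − S) = 515 × 184.2 g/m³ = 94.89 kg/d.
Net sludge production P_X = 0.1392 × 94.89 = 13.20 kg VSS/d.
R_O = Q·ΔS − 1.42 P_X = 94.89 − 18.75 = 76.14 kg O₂/d.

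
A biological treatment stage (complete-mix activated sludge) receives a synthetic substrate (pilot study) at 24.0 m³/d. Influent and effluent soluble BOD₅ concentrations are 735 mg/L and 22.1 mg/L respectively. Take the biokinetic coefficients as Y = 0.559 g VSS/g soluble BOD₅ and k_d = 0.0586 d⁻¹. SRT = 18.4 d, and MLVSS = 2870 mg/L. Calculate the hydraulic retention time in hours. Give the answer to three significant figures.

Steady-state biomass mass balance: V·X·(1 + k_d·θ_c) = Y·Q·(S₀ − S)·θ_c, so V = 0.559 × 24.0 × (735 − 22.1) × 18.4 / [2870 × (1 + 0.0586 × 18.4)] = 1.76×10^5 / 5965 = 29.50 m³.
HRT = V/Q = 29.50 m³ / 24.0 m³·d⁻¹ = 1.229 d × 24 = 29.50 h.

τ ≈ 29.5 h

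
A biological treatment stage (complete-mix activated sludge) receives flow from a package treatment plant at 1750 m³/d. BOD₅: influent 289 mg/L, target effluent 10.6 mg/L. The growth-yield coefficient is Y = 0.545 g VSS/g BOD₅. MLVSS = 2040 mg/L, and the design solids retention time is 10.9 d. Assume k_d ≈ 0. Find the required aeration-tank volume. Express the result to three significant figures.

V·X = Y·Q·ΔS·θ_c gives V = 0.545 × 1750 × (289 − 10.6) × 10.9 / 2040 = 1419 m³.

V ≈ 1420 m³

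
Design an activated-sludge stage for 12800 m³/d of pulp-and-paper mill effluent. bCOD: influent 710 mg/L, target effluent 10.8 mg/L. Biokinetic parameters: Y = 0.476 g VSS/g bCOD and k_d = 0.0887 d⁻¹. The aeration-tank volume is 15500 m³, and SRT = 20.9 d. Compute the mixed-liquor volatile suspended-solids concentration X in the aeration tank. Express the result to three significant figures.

From V·X·(1 + k_d·θ_c) = Y·Q·(S₀ − S)·θ_c: X = 0.476 × 12800 × (710 − 10.8) × 20.9 / [15500 × (1 + 0.0887 × 20.9)] = 2013 mg/L.

X ≈ 2010 mg/L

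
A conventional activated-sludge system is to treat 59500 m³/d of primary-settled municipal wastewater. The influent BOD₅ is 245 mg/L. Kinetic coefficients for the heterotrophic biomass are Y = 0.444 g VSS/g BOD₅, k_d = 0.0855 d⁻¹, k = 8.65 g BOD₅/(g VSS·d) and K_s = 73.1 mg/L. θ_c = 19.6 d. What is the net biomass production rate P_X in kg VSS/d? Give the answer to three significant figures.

For a completely mixed reactor with recycle the Lawrence–McCarty relation gives S = K_s·(1 + k_d·θ_c) / [θ_c·(Y·k − k_d) − 1] = 73.1 × (1 + 0.0855 × 19.6) / [19.6 × (0.444 × 8.65 − 0.0855) − 1] = 195.6 / 72.60 = 2.694 mg/L.
Y_obs = Y / (1 + k_d θ_c) = 0.444 / (1 + 0.0855 × 19.6) = 0.444 / 2.676 = 0.1659.
Substrate removed = Q·(S₀ − S) = 59500 m³/d × (245 − 2.69) g/m³ = 1.44×10^7 g/d = 14417 kg/d.
So the net sludge growth is P_X = 0.1659 × 14417 = 2392 kg VSS/d.

P_X ≈ 2390 kg VSS/d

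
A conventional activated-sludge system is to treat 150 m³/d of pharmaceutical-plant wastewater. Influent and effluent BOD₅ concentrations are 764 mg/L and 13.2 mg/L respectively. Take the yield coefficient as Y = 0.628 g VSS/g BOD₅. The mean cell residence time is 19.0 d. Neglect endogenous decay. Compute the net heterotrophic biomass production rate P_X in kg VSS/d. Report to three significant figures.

No decay correction is needed, so Y_obs = Y = 0.628.
ΔS = 764 − 13.2 = 750.8 mg/L, so the substrate removal rate is 150 × 750.8/1000 = 112.6 kg BOD₅/d.
P_X = Y_obs · Q(S₀ − S) = 0.6280 × 112.6 = 70.73 kg VSS/d.

P_X ≈ 70.7 kg VSS/d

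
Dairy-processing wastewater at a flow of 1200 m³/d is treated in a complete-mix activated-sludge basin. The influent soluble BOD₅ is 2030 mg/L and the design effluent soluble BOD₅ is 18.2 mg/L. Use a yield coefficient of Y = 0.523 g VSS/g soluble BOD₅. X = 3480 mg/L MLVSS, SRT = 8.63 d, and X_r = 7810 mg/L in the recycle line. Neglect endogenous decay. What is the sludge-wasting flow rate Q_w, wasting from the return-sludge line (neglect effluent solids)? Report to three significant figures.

With k_d = 0 the design equation reduces to V = Y Q (S₀−S) θ_c / X = 0.523 × 1200 × (2030 − 18.2) × 8.63 / 3480 = 3131 m³.
θ_c = V·X/(Q_w·X_r) when wasting from the recycle, so Q_w = V·X/(θ_c·X_r) = 3131 × 3480 / (8.63 × 7810) = 161.7 m³/d.

Q_w ≈ 162 m³/d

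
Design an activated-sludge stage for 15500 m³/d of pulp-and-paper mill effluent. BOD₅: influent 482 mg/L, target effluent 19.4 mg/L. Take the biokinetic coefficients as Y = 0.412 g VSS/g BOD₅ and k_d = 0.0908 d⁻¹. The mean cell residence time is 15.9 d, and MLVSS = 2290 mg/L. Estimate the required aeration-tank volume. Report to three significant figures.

V ≈ 8390 m³

Rearranging the biomass balance for a CMAS with decay, V = Y·Q·ΔS·θ_c / [X·(1+k_d θ_c)] = 0.412 × 15500 × (482 − 19.4) × 15.9 / [2290 × (1 + 0.0908 × 15.9)] = 4.7×10^7 / 5596 = 8394 m³.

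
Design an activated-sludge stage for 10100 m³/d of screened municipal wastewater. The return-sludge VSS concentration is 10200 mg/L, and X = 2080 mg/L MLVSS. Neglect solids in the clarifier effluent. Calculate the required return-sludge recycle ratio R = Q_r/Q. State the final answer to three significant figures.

R = Q_r/Q = X/(X_r − X) = 2080 / (10200 − 2080) = 0.2562.

R ≈ 0.256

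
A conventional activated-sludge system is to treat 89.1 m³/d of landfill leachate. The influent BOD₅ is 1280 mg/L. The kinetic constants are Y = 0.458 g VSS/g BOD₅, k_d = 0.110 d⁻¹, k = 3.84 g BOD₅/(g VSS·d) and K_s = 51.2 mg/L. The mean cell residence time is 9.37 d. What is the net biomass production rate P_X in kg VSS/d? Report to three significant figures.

For a completely mixed reactor with recycle the Lawrence–McCarty relation gives S = K_s·(1 + k_d·θ_c) / [θ_c·(Y·k − k_d) − 1] = 51.2 × (1 + 0.110 × 9.37) / [9.37 × (0.458 × 3.84 − 0.110) − 1] = 104.0 / 14.45 = 7.196 mg/L.
The observed yield is Y_obs = Y/(1 + k_d·θ_c) = 0.458 / (1 + 0.110 × 9.37) = 0.458 / 2.031 = 0.2255 g VSS per g BOD₅ removed.
Substrate removed = Q·(S₀ − S) = 89.1 m³/d × (1280 − 7.20) g/m³ = 1.13×10^5 g/d = 113.4 kg/d.
Biomass produced: P_X = Y_obs·Q·ΔS = 0.2255 × 113.4 ≈ 25.58 kg VSS/d.

P_X ≈ 25.6 kg VSS/d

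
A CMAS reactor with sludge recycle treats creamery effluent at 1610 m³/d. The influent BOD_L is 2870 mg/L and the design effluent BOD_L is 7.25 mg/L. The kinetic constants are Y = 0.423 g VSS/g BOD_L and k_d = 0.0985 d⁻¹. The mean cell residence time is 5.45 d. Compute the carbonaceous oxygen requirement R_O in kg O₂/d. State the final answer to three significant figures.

R_O ≈ 2810 kg O₂/d

The observed yield is Y_obs = Y/(1 + k_d·θ_c) = 0.423 / (1 + 0.0985 × 5.45) = 0.423 / 1.537 = 0.2752 g VSS per g BOD_L removed.
Substrate removed = Q·(S₀ − S) = 1610 m³/d × (2870 − 7.25) g/m³ = 4.61×10^6 g/d = 4609 kg/d.
P_X = Y_obs·Q·(S₀ − S) = 0.2752 × 4609 = 1269 kg VSS/d.
Carbonaceous O₂ demand = substrate oxidised − cell-mass equivalent = 4609 − 1.42 × 1269 = 2808 kg O₂/d.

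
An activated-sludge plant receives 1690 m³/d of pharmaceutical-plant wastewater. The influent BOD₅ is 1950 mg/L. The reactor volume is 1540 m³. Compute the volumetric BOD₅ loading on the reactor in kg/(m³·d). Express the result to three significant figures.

Applied BOD₅ load per unit volume = Q·S₀/V = (1690 × 1950/1000)/1540 = 2.140 kg BOD₅·m⁻³·d⁻¹.

L_v ≈ 2.14 kg BOD₅/(m³·d)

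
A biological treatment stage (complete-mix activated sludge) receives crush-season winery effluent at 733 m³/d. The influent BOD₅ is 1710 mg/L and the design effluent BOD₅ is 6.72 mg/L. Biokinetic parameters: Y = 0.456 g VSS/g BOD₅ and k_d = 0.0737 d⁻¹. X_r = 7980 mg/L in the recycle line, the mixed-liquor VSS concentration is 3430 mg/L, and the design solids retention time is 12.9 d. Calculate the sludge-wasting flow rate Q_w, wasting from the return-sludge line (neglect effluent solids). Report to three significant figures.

Q_w ≈ 36.6 m³/d

Steady-state biomass mass balance: V·X·(1 + k_d·θ_c) = Y·Q·(S₀ − S)·θ_c, so V = 0.456 × 733 × (1710 − 6.72) × 12.9 / [3430 × (1 + 0.0737 × 12.9)] = 7.34×10^6 / 6691 = 1098 m³.
Q_w = (V·X)/(θ_c X_r) = 1098 × 3430 / (12.9 × 7980) = 36.57 m³/d.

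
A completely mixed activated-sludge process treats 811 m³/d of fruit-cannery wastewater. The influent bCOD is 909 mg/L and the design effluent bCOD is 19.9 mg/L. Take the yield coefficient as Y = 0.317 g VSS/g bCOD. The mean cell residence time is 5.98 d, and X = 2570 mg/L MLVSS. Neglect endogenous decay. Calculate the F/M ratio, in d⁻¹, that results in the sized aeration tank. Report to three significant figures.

F/M ≈ 0.539 d⁻¹

Biomass mass balance (decay neglected): V·X = Y·Q·(S₀ − S)·θ_c, so V = 0.317 × 811 × (909 − 19.9) × 5.98 / 2570 = 531.9 m³.
F/M = Q·S₀ / (V·X) = 811 × 909 / (531.9 × 2570) = 0.5393 g bCOD·(g VSS·d)⁻¹.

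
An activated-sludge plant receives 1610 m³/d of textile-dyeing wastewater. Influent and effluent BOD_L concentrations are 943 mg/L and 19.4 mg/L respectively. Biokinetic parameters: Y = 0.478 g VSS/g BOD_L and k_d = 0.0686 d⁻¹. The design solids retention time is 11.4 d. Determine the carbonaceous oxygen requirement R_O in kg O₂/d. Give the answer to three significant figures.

Observed yield with endogenous decay: Y_obs = Y / (1 + k_d·θ_c) = 0.478 / (1 + 0.0686 × 11.4) = 0.478 / 1.782 = 0.2682 g VSS/g BOD_L.
Q·(S₀ − S) = 1610 × (943 − 19.4) × 10⁻³ = 1487 kg/d removed.
Biomass synthesised: P_X = Y_obs × 1487 = 398.9 kg VSS/d.
R_O = Q·ΔS − 1.42 P_X = 1487 − 566.4 = 920.6 kg O₂/d.

R_O ≈ 921 kg O₂/d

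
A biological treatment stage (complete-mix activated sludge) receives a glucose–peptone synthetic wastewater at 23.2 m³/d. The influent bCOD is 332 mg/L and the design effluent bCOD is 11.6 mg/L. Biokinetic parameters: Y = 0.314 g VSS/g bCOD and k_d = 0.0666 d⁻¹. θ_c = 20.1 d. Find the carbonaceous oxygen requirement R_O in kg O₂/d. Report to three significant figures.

R_O ≈ 6.02 kg O₂/d

Y_obs = Y / (1 + k_d θ_c) = 0.314 / (1 + 0.0666 × 20.1) = 0.314 / 2.339 = 0.1343.
Q·(S₀ − S) = 23.2 × (332 − 11.6) × 10⁻³ = 7.433 kg/d removed.
P_X = Y_obs·Q·(S₀ − S) = 0.1343 × 7.433 = 0.9980 kg VSS/d.
Carbonaceous O₂ demand = substrate oxidised − cell-mass equivalent = 7.433 − 1.42 × 0.9980 = 6.016 kg O₂/d.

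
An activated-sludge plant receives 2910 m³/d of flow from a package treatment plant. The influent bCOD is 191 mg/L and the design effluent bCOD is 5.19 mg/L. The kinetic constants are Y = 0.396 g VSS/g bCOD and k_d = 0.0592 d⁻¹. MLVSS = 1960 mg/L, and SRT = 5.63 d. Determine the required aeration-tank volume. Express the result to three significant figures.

V ≈ 461 m³

From the SRT design equation V = Y Q (S₀−S) θ_c / [X (1 + k_d θ_c)] = 0.396 × 2910 × (191 − 5.19) × 5.63 / [1960 × (1 + 0.0592 × 5.63)] = 1.21×10^6 / 2613 = 461.3 m³.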